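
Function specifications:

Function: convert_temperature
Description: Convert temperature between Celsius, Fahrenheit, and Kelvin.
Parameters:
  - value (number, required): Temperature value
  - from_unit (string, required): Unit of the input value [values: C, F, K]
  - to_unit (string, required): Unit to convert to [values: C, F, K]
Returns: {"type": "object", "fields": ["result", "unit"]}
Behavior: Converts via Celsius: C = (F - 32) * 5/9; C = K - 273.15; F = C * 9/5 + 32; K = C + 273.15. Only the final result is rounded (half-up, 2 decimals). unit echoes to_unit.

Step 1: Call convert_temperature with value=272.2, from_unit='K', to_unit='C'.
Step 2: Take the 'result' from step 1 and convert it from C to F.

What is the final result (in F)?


Step 1: convert_temperature(value=272.2, from_unit=K, to_unit=C)
  To C: 272.2 - 273.15 = -0.95
  Target is C: -0.95
  Round to 2 decimals: -0.95
  -> result = -0.95 C
Step 2: convert_temperature(value=-0.95, from_unit=C, to_unit=F)
  Input already in C: -0.95
  To F: -0.95 * 9/5 + 32 = 30.29
  Round to 2 decimals: 30.29
  -> result = 30.29 F
30.29 F


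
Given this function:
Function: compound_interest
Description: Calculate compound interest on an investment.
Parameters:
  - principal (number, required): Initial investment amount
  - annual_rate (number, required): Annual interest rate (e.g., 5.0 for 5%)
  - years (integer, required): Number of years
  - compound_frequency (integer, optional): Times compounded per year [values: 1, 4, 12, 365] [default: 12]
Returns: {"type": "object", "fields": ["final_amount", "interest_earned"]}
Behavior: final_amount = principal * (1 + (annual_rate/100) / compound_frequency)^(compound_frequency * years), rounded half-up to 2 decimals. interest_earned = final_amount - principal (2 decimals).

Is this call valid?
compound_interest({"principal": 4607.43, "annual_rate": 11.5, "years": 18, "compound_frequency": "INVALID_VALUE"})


Checking parameter values...
Parameter 'compound_frequency' has value 'INVALID_VALUE' not in allowed: 1, 4, 12, 365
Invalid - 'compound_frequency' must be one of 1, 4, 12, 365


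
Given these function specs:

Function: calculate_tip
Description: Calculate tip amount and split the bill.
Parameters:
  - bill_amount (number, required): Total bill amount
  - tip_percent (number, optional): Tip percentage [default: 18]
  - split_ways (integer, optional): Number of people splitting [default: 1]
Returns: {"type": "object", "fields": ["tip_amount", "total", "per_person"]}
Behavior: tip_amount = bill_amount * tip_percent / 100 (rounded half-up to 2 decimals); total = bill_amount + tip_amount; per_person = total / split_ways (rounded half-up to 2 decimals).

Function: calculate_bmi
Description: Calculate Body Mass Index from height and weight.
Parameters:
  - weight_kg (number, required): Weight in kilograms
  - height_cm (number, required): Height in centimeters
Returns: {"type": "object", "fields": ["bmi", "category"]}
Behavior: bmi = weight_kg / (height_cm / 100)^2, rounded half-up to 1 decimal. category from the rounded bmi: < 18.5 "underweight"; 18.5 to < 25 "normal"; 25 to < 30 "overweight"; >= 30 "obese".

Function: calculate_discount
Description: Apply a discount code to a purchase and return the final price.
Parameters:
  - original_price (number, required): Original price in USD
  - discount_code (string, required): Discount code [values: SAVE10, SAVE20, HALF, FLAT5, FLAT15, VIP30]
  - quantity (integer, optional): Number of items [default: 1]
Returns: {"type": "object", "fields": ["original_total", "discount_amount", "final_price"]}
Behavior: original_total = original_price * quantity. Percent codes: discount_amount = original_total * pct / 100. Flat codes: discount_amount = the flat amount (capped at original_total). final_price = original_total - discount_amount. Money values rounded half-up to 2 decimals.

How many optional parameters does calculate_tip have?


Parameters of calculate_tip: bill_amount (required), tip_percent (optional), split_ways (optional)
Optional count:
2


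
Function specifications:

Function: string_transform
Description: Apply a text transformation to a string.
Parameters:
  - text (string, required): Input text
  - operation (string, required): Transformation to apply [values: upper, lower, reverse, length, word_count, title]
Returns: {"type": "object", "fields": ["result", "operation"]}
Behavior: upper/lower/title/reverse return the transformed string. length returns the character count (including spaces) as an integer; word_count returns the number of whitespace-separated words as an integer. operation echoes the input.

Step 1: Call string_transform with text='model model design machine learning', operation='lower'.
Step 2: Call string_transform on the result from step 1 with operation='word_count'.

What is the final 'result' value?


Step 1: string_transform(text='model model design machine learning', operation='lower')
  -> result = 'model model design machine learning'
Step 2: string_transform(text='model model design machine learning', operation='word_count')
  words: model, model, design, machine, learning -> 5
  -> result = 5
5


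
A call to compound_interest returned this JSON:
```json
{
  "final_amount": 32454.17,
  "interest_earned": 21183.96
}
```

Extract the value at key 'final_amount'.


32454.17


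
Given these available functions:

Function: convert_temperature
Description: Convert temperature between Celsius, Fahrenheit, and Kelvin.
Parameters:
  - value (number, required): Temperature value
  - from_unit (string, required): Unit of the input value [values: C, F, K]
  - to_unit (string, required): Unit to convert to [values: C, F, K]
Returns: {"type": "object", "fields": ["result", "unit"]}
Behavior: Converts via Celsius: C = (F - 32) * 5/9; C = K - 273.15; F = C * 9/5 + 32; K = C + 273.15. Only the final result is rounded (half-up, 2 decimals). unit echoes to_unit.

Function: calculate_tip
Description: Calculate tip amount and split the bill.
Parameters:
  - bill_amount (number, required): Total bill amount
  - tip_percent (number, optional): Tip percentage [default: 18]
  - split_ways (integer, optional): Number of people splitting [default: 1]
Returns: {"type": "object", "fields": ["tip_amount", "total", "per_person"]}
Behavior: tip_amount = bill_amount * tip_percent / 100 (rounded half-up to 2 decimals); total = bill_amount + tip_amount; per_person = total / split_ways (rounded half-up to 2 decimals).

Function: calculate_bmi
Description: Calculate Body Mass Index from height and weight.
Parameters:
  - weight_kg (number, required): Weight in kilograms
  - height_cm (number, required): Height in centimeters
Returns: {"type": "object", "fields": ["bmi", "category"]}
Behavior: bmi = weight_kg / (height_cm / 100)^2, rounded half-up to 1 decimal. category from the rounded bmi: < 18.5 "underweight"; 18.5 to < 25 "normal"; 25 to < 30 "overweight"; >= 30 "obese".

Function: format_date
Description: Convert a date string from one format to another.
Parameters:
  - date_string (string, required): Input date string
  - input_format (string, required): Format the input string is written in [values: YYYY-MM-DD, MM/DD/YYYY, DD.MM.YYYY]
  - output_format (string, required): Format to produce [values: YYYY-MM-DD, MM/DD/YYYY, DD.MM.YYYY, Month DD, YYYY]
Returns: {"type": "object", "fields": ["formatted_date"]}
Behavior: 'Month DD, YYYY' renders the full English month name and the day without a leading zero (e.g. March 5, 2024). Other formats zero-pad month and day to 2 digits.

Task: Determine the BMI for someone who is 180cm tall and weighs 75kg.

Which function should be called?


The task needs a function whose description is: Calculate Body Mass Index from height and weight.
calculate_bmi


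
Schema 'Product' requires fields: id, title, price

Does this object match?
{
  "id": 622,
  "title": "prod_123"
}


Checking required fields...
Missing: price
Invalid - missing required field 'price'


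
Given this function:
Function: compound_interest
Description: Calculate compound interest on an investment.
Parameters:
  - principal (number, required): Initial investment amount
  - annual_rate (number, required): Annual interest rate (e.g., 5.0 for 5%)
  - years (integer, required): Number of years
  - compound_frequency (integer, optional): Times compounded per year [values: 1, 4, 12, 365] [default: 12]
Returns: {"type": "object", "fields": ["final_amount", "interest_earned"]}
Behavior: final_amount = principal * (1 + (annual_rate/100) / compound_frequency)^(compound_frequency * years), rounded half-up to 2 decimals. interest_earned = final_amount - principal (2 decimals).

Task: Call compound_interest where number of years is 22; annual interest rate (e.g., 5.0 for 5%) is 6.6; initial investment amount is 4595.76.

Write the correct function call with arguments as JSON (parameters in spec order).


Mapping each described value to its parameter name:
  'Number of years' -> years = 22
  'Annual interest rate (e.g., 5.0 for 5%)' -> annual_rate = 6.6
  'Initial investment amount' -> principal = 4595.76
compound_interest({"principal": 4595.76, "annual_rate": 6.6, "years": 22})


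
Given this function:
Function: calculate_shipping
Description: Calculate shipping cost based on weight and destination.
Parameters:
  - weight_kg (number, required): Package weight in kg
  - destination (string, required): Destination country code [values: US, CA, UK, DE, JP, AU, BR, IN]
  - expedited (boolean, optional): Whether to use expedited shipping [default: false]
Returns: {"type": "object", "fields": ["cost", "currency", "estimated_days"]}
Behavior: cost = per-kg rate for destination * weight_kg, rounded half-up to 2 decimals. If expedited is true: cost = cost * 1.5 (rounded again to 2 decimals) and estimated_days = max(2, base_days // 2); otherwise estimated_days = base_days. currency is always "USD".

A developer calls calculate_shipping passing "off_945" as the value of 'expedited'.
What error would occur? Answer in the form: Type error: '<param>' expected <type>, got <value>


Spec: 'expedited' is declared as boolean; "off_945" is a string.
Type error: 'expedited' expected boolean, got "off_945"


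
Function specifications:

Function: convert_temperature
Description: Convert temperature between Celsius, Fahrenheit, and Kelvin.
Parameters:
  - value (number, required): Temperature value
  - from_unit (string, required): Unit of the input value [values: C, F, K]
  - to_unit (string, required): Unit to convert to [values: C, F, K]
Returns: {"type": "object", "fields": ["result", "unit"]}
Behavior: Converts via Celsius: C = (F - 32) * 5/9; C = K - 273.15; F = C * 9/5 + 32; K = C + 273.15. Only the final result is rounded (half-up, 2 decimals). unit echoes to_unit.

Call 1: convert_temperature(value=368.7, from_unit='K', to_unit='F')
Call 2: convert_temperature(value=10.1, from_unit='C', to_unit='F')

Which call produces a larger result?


Call 1:
  To C: 368.7 - 273.15 = 95.55
  To F: 95.55 * 9/5 + 32 = 203.99
  Round to 2 decimals: 203.99
  -> 203.99 F
Call 2:
  Input already in C: 10.1
  To F: 10.1 * 9/5 + 32 = 50.18
  Round to 2 decimals: 50.18
  -> 50.18 F
Call 1 (203.99 F)


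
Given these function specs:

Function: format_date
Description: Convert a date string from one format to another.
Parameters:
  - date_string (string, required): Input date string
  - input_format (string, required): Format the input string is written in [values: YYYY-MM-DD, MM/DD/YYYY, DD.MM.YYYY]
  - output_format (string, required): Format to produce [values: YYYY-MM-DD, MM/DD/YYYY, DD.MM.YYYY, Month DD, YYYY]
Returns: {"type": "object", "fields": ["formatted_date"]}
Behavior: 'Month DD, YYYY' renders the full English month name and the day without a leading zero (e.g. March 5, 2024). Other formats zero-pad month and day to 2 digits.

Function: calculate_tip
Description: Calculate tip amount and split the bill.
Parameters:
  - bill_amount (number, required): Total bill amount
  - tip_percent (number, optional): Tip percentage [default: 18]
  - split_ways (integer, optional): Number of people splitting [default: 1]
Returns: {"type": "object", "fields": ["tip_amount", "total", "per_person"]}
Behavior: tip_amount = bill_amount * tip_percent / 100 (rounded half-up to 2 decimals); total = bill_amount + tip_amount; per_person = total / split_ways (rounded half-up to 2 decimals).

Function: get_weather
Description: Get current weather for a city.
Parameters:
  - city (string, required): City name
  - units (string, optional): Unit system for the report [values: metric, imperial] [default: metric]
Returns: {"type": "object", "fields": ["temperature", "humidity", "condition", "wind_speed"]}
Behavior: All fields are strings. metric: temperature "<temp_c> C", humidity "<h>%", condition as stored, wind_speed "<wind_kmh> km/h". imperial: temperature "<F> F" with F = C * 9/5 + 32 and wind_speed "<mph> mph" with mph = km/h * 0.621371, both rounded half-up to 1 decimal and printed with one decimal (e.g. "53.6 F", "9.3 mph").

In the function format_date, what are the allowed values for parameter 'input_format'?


The format_date spec declares:
  - input_format (string, required): Format the input string is written in [values: YYYY-MM-DD, MM/DD/YYYY, DD.MM.YYYY]
Allowed values:
YYYY-MM-DD, MM/DD/YYYY, DD.MM.YYYY


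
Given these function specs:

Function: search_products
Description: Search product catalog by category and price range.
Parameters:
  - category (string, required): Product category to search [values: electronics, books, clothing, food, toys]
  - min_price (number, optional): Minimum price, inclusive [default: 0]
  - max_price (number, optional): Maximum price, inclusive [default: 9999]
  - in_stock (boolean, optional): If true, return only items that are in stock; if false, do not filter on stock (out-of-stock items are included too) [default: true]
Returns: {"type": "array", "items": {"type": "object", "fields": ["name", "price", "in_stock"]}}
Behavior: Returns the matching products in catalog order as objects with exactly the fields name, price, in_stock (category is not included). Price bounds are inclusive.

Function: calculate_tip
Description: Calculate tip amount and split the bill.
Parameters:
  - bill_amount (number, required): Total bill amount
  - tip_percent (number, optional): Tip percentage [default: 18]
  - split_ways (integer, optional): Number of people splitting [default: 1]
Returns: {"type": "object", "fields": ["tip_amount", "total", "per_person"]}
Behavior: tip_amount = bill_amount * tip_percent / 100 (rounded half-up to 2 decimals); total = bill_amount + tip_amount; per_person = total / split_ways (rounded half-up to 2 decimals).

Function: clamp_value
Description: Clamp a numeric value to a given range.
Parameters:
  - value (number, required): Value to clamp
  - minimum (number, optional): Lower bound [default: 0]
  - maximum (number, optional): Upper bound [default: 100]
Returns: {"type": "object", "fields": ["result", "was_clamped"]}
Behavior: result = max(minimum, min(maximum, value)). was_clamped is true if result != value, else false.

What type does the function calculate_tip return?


The calculate_tip spec declares Returns: {"type": "object", "fields": ["tip_amount", "total", "per_person"]}
Type:
object


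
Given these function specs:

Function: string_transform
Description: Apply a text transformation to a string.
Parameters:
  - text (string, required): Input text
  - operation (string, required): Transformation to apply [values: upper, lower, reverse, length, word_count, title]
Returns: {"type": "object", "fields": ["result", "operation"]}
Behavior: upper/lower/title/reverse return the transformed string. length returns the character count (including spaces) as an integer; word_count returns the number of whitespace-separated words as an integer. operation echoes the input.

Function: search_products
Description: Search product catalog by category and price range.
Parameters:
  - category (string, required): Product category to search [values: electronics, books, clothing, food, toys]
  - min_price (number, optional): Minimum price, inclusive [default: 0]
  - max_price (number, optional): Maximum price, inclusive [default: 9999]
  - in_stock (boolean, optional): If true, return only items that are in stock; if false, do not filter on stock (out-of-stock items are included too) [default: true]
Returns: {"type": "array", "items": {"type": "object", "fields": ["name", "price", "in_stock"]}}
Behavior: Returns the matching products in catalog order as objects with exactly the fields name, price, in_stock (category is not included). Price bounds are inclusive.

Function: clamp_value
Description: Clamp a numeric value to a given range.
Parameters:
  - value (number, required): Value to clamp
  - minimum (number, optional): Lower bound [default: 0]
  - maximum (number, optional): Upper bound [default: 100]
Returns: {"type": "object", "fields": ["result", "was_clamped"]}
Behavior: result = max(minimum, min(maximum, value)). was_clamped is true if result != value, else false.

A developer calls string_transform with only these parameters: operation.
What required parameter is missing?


Required parameters: text, operation
Provided: operation
Missing: text
text


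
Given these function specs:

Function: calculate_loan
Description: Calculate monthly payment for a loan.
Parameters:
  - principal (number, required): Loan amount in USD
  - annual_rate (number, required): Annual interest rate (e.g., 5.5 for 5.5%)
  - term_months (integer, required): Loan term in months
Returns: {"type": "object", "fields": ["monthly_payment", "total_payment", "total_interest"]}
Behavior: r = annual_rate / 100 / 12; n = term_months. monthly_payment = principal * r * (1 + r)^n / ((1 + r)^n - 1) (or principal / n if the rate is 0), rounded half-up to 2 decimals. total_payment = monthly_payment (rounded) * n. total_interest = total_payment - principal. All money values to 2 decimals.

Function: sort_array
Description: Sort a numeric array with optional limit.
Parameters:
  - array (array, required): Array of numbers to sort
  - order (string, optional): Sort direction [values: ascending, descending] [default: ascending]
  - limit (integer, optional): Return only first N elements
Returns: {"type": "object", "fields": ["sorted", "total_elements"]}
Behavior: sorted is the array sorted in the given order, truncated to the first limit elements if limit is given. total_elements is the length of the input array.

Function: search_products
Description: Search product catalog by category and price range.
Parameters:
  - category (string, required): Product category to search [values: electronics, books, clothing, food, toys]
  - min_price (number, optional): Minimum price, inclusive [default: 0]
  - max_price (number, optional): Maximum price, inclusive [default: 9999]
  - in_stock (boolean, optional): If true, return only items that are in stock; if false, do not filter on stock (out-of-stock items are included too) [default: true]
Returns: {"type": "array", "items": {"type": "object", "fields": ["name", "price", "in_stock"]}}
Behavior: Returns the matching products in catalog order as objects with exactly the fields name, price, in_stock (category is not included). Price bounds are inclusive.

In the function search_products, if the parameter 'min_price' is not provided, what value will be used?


The search_products spec declares:
  - min_price (number, optional): Minimum price, inclusive [default: 0]
Default:
0


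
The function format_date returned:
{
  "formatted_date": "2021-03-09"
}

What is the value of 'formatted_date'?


2021-03-09


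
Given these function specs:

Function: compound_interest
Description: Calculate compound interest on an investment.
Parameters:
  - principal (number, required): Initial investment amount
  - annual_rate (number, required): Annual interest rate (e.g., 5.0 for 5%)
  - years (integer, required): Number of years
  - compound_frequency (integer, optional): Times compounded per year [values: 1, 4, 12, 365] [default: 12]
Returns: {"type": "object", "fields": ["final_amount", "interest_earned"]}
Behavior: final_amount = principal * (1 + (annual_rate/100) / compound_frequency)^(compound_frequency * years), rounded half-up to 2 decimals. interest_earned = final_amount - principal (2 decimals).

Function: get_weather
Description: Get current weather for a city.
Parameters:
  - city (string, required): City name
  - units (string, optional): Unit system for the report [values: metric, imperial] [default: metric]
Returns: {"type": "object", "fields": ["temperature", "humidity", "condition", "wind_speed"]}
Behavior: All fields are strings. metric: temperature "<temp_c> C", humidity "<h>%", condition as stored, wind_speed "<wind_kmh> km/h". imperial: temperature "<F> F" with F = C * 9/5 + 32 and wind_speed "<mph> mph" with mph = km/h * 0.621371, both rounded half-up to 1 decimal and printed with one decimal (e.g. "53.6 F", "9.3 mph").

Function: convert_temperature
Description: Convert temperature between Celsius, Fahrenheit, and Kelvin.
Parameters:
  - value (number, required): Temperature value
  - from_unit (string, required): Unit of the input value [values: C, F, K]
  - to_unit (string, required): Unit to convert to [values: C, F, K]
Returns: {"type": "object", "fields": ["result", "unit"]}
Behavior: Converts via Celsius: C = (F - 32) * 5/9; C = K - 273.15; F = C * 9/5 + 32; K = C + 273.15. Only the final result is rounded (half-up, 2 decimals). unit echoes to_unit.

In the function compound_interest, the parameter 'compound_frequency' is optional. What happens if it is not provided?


The compound_interest spec declares:
  - compound_frequency (integer, optional): Times compounded per year [values: 1, 4, 12, 365] [default: 12]
It defaults to 12


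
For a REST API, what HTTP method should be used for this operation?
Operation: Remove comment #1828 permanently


GET = read, POST = create, PUT = update/replace, DELETE = remove
This operation is a removal.
DELETE


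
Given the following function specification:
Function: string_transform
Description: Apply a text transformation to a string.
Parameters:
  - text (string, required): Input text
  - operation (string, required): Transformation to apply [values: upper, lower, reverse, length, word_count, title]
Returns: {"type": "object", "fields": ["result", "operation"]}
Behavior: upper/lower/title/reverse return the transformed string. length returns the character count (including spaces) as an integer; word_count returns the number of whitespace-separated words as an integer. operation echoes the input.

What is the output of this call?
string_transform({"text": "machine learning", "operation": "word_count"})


words: machine, learning -> 2
Output:
{"result": 2, "operation": "word_count"}


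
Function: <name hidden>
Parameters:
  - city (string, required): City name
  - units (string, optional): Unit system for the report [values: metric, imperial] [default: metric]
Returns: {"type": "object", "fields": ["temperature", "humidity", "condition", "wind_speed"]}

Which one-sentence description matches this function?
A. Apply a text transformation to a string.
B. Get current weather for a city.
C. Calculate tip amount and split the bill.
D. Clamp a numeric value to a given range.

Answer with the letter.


Parameters city, units and return ["temperature", "humidity", "condition", "wind_speed"] fit: Get current weather for a city.
B


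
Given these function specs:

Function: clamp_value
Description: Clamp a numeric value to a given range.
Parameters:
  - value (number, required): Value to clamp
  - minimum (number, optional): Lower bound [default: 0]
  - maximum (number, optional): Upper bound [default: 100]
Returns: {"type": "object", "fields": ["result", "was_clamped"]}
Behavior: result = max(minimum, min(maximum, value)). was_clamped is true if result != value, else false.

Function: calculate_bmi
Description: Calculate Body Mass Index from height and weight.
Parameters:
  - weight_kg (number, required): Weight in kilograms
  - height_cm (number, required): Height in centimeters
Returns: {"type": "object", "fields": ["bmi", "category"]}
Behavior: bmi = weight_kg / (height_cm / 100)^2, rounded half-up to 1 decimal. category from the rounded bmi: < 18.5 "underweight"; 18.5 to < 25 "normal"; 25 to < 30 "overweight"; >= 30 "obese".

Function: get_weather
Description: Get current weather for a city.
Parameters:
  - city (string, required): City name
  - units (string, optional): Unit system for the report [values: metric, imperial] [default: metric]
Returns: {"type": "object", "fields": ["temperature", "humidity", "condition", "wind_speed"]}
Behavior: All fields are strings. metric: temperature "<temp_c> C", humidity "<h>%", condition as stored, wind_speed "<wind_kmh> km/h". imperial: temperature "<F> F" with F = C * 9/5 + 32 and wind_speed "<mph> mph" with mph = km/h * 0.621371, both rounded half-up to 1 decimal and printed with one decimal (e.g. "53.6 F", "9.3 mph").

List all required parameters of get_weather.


Parameters of get_weather and their required/optional flag:
  city: required
  units: optional
city


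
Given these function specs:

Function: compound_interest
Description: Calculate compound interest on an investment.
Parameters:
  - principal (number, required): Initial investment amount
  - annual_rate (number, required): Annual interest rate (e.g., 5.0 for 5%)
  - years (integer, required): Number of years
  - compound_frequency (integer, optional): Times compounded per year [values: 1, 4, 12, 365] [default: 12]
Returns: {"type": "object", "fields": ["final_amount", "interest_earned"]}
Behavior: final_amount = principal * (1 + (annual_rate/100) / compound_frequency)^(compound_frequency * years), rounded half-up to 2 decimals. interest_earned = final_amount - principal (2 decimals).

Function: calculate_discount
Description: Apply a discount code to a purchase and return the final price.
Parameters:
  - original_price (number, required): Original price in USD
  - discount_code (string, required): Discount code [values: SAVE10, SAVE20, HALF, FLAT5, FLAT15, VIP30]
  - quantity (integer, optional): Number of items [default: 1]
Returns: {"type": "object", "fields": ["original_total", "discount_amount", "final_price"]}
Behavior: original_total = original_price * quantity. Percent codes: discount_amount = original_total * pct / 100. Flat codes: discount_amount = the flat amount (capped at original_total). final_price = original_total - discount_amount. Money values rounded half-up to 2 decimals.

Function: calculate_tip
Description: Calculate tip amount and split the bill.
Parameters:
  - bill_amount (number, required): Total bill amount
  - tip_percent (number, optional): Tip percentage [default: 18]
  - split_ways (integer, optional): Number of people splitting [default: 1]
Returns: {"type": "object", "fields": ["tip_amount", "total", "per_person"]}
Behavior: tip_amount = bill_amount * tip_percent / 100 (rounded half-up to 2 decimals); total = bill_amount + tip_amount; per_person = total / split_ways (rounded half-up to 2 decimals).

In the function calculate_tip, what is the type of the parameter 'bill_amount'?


The calculate_tip spec declares:
  - bill_amount (number, required): Total bill amount
Type:
number


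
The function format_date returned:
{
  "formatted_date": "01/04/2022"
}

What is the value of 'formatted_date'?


01/04/2022


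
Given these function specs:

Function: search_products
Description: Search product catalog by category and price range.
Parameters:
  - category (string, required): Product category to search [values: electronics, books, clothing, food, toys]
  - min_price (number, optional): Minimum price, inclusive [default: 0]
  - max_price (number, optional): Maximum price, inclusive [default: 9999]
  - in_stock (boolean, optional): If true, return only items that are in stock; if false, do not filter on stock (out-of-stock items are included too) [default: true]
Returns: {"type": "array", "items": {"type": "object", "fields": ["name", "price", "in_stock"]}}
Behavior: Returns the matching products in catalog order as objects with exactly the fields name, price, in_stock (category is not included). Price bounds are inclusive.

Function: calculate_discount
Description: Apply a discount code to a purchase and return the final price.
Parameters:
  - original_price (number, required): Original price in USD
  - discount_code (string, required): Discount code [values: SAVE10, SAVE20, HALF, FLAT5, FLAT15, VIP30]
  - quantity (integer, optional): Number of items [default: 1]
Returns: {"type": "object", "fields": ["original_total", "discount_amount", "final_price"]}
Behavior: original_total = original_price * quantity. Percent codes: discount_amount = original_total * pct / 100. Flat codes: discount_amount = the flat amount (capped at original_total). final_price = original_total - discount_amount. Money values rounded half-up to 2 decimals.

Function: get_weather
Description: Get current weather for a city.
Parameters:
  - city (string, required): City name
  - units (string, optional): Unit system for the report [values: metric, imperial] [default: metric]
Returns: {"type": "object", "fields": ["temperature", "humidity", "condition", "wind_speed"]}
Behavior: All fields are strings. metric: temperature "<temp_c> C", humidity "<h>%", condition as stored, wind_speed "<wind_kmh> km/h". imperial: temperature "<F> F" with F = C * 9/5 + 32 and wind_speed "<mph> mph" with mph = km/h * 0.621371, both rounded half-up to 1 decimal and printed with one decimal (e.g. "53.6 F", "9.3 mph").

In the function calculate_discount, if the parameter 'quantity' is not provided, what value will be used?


The calculate_discount spec declares:
  - quantity (integer, optional): Number of items [default: 1]
Default:
1


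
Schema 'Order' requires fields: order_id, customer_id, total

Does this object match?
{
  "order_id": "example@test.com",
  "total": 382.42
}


Checking required fields...
Missing: customer_id
Invalid - missing required field 'customer_id'


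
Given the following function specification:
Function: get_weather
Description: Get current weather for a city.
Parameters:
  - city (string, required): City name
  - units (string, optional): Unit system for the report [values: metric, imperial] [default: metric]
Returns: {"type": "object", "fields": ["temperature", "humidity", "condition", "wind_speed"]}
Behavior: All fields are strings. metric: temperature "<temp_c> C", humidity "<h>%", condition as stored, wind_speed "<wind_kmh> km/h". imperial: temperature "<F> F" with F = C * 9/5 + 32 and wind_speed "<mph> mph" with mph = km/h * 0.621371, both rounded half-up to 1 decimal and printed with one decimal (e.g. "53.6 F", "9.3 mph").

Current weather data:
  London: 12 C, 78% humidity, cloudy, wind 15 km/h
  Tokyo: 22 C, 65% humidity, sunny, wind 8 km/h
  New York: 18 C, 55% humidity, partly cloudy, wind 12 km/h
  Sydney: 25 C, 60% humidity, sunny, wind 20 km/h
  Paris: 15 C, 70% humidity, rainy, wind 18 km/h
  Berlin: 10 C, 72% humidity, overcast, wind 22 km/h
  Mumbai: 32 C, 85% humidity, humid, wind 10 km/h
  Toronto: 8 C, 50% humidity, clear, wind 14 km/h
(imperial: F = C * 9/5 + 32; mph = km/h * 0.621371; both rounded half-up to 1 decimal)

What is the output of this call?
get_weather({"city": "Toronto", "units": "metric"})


Toronto record: 8 C, 50%, clear, 14 km/h
metric: report values as stored ('<temp_c> C', '<humidity>%', '<wind_kmh> km/h')
Output:
{"temperature": "8 C", "humidity": "50%", "condition": "clear", "wind_speed": "14 km/h"}


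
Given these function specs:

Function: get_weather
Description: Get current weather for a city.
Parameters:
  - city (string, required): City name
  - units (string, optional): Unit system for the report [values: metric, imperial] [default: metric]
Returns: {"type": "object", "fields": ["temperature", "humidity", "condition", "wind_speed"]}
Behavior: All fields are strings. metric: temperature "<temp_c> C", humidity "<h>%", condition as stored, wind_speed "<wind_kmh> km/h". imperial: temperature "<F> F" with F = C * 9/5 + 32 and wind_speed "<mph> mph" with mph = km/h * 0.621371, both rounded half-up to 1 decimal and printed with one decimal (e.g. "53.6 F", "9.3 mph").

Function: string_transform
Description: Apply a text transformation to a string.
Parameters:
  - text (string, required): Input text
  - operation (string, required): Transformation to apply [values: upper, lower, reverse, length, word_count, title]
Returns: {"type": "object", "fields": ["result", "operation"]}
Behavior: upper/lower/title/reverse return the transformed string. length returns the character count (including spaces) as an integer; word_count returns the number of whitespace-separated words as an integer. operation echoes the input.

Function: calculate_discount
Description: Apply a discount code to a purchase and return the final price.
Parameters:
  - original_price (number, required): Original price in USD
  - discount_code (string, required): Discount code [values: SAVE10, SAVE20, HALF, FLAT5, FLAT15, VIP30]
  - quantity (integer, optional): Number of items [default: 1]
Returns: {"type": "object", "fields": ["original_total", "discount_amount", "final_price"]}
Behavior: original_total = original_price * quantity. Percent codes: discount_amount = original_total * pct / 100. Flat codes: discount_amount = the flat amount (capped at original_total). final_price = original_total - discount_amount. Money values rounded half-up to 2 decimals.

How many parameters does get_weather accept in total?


Parameters of get_weather: city (required), units (optional)
Total:
2


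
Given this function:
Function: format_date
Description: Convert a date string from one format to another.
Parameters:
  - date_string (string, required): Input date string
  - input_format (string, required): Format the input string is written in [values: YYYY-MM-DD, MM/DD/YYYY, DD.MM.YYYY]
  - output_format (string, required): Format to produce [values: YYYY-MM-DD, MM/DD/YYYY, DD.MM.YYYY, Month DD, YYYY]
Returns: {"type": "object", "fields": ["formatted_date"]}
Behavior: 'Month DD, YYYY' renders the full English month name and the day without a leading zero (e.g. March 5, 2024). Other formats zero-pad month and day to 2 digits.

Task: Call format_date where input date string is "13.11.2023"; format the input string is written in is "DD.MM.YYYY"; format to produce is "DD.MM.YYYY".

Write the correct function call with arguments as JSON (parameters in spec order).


Mapping each described value to its parameter name:
  'Input date string' -> date_string = "13.11.2023"
  'Format the input string is written in' -> input_format = "DD.MM.YYYY"
  'Format to produce' -> output_format = "DD.MM.YYYY"
format_date({"date_string": "13.11.2023", "input_format": "DD.MM.YYYY", "output_format": "DD.MM.YYYY"})


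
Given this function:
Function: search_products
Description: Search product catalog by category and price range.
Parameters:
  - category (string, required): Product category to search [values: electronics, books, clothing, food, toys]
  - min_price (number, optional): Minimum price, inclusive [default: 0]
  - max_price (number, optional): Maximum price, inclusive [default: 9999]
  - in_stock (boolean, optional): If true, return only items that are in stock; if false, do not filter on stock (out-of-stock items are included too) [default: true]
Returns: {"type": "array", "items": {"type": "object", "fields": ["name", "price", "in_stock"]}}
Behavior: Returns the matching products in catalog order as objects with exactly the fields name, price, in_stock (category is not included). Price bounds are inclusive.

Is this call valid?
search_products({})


Checking required parameters...
Missing required parameter: category
Invalid - missing required parameter 'category'


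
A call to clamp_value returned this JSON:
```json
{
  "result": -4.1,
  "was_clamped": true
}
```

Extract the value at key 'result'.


-4.1


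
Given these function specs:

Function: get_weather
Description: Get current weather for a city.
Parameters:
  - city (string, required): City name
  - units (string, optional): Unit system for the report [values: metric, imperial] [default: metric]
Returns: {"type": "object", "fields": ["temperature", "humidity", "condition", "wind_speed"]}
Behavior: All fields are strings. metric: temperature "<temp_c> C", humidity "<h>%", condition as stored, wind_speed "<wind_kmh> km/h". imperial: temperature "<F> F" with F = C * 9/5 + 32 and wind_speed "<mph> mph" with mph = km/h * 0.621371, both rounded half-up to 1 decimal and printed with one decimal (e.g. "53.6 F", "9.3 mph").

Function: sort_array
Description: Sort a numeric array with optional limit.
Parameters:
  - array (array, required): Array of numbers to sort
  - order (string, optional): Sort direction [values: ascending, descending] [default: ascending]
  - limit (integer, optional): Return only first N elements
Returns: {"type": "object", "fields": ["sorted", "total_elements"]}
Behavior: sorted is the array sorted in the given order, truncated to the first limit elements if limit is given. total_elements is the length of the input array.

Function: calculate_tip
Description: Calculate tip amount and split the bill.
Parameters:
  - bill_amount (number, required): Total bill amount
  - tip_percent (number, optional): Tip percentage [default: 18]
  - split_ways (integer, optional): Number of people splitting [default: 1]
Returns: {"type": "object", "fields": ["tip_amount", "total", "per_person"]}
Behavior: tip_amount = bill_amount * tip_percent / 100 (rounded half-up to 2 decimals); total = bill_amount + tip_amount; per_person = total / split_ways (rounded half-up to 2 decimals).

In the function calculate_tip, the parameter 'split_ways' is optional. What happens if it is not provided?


The calculate_tip spec declares:
  - split_ways (integer, optional): Number of people splitting [default: 1]
It defaults to 1


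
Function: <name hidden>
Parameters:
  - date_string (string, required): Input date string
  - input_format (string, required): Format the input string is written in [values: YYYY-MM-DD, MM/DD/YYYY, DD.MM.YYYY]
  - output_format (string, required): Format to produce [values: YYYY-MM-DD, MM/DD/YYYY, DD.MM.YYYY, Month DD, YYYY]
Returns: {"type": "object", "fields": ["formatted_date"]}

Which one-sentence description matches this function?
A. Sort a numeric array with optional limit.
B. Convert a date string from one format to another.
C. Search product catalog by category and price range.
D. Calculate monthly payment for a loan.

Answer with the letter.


Parameters date_string, input_format, output_format and return ["formatted_date"] fit: Convert a date string from one format to another.
B


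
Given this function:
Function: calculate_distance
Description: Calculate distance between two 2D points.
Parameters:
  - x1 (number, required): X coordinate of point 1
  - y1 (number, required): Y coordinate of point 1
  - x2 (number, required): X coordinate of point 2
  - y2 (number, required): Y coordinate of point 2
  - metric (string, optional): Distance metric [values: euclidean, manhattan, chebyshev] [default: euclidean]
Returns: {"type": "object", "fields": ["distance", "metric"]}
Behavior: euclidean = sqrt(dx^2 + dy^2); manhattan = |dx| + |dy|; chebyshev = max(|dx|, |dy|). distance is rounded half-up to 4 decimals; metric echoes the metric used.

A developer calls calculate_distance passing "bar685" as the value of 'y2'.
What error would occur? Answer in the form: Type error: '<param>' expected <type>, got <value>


Spec: 'y2' is declared as number; "bar685" is a string.
Type error: 'y2' expected number, got "bar685"


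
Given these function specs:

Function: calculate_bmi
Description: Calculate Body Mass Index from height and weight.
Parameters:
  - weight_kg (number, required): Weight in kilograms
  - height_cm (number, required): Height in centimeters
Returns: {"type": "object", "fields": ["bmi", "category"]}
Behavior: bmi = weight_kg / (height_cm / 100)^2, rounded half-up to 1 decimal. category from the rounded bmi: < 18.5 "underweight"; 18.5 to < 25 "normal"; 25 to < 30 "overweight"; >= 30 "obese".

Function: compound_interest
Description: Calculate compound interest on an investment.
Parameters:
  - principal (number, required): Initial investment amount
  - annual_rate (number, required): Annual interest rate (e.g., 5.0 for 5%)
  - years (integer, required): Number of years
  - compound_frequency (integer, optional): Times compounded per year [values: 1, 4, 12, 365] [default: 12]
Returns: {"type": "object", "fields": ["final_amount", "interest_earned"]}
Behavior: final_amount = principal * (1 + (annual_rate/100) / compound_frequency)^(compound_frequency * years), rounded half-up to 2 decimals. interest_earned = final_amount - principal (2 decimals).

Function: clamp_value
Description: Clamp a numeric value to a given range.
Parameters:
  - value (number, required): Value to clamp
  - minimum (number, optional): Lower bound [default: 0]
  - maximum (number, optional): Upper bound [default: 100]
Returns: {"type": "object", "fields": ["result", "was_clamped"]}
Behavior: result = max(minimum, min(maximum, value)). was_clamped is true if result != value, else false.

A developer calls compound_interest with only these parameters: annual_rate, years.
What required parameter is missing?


Required parameters: principal, annual_rate, years
Provided: annual_rate, years
Missing: principal
principal
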